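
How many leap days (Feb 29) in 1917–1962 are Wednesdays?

2

Leap years in 1917–1962: 11 of them.
Feb 29 weekday advances by 5 (mod 7) from one leap year to the next four years later (or differs when a century non-leap intervenes).
Leap-day weekdays: 1920:Sun 1924:Fri 1928:Wed✓ 1932:Mon 1936:Sat 1940:Thu 1944:Tue 1948:Sun 1952:Fri 1956:Wed✓ 1960:Mon
Wednesday: 1928, 1956 → 2.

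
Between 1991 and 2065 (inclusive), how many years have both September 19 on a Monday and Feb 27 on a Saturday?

Check each year's weekday for September 19 and Feb 27:
  1991: Thu/Wed  1992: Sat/Thu  1993: Sun/Sat  1994: Mon/Sun  1995: Tue/Mon  1996: Thu/Tue  1997: Fri/Thu  1998: Sat/Fri  1999: Sun/Sat  2000: Tue/Sun  2001: Wed/Tue  2002: Thu/Wed  2003: Fri/Thu  2004: Sun/Fri  …(47 more)…  2052: Thu/Tue  2053: Fri/Thu  2054: Sat/Fri  2055: Sun/Sat  2056: Tue/Sun  2057: Wed/Tue  2058: Thu/Wed  2059: Fri/Thu  2060: Sun/Fri  2061: Mon/Sun  2062: Tue/Mon  2063: Wed/Tue  2064: Fri/Wed  2065: Sat/Fri
Both conditions hold in: 2016, 2044 — 2.

2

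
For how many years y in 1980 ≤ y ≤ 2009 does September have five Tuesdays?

10

September has 30 days; it has five Tuesdays when Tuesday falls among the first (month-length − 28) days — i.e. when September 1 is one of Tuesday/Monday.
September 1 by year: 1980:Mon✓ 1981:Tue✓ 1982:Wed 1983:Thu 1984:Sat 1985:Sun 1986:Mon✓ 1987:Tue✓ 1988:Thu 1989:Fri 1990:Sat 1991:Sun 1992:Tue✓ 1993:Wed 1994:Thu 1995:Fri 1996:Sun 1997:Mon✓ 1998:Tue✓ 1999:Wed 2000:Fri 2001:Sat 2002:Sun 2003:Mon✓ 2004:Wed 2005:Thu 2006:Fri 2007:Sat 2008:Mon✓ 2009:Tue✓
Years with five Tuesdays: 1980, 1981, 1986, 1987, 1992, 1997, 1998, 2003, 2008, 2009 → 10.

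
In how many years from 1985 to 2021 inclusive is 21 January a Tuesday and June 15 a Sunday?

4

Check each year's weekday for 21 January and June 15:
  1985: Mon/Sat  1986: Tue/Sun ✓  1987: Wed/Mon  1988: Thu/Wed  1989: Sat/Thu  1990: Sun/Fri  1991: Mon/Sat  1992: Tue/Mon  1993: Thu/Tue  1994: Fri/Wed  1995: Sat/Thu  1996: Sun/Sat  1997: Tue/Sun ✓  1998: Wed/Mon  …(9 more)…  2008: Mon/Sun  2009: Wed/Mon  2010: Thu/Tue  2011: Fri/Wed  2012: Sat/Fri  2013: Mon/Sat  2014: Tue/Sun ✓  2015: Wed/Mon  2016: Thu/Wed  2017: Sat/Thu  2018: Sun/Fri  2019: Mon/Sat  2020: Tue/Mon  2021: Thu/Tue
Both conditions hold in: 1986, 1997, 2003, 2014 — 4.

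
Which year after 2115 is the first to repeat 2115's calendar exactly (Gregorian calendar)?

Two years share a calendar iff Jan 1 falls on the same weekday and both are leap or both are common. 2115: Jan 1 is Tuesday, common year.
2116: Jan 1 Wednesday, leap
2117: Jan 1 Friday, common
2118: Jan 1 Saturday, common
2119: Jan 1 Sunday, common
2120: Jan 1 Monday, leap
2121: Jan 1 Wednesday, common
2122: Jan 1 Thursday, common
2123: Jan 1 Friday, common
2124: Jan 1 Saturday, leap
2125: Jan 1 Monday, common
2126: Jan 1 Tuesday, common
2126 matches on both conditions.

2126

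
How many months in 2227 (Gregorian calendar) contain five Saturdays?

A month of length L has five Saturdays iff its first Saturday is on day ≤ L−28 (so day 1–3 in a 31-day month, 1–2 in a 30-day month, day 1 in a leap February).
Checking each month of 2227: Jan starts Mon (31d); Feb starts Thu (28d); Mar starts Thu (31d) ✓; Apr starts Sun (30d); May starts Tue (31d); Jun starts Fri (30d) ✓; Jul starts Sun (31d); Aug starts Wed (31d); Sep starts Sat (30d) ✓; Oct starts Mon (31d); Nov starts Thu (30d); Dec starts Sat (31d) ✓.
Five-Saturday months: March, June, September, December → 4.

4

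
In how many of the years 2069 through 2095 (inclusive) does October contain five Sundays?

October has 31 days; it has five Sundays when Sunday falls among the first (month-length − 28) days — i.e. when October 1 is one of Sunday/Saturday/Friday.
October 1 by year: 2069:Tue 2070:Wed 2071:Thu 2072:Sat✓ 2073:Sun✓ 2074:Mon 2075:Tue 2076:Thu 2077:Fri✓ 2078:Sat✓ 2079:Sun✓ 2080:Tue 2081:Wed 2082:Thu 2083:Fri✓ 2084:Sun✓ 2085:Mon 2086:Tue 2087:Wed 2088:Fri✓ 2089:Sat✓ 2090:Sun✓ 2091:Mon 2092:Wed 2093:Thu 2094:Fri✓ 2095:Sat✓
Years with five Sundays: 2072, 2073, 2077, 2078, 2079, 2083, 2084, 2088, 2089, 2090, 2094, 2095 → 12.

12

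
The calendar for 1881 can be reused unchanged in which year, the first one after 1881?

1887

Two years share a calendar iff Jan 1 falls on the same weekday and both are leap or both are common. 1881: Jan 1 is Saturday, common year.
1882: Jan 1 Sunday, common
1883: Jan 1 Monday, common
1884: Jan 1 Tuesday, leap
1885: Jan 1 Thursday, common
1886: Jan 1 Friday, common
1887: Jan 1 Saturday, common
1887 matches on both conditions.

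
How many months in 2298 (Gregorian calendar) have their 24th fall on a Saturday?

2

Check the 24th of each month of 2298: Jan 24: Mon, Feb 24: Thu, Mar 24: Thu, Apr 24: Sun, May 24: Tue, Jun 24: Fri, Jul 24: Sun, Aug 24: Wed, Sep 24: Sat, Oct 24: Mon, Nov 24: Thu, Dec 24: Sat.
Saturday occurs in September, December — 2 months.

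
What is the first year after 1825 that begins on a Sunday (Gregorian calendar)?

1826

Jan 1 advances by 2 weekdays after a leap year and by 1 after a common year.
1825: Jan 1 is Saturday.
1826: Sunday
1826 begins on a Sunday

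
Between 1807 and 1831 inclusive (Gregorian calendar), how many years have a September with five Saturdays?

7

September has 30 days; it has five Saturdays when Saturday falls among the first (month-length − 28) days — i.e. when September 1 is one of Saturday/Friday.
September 1 by year: 1807:Tue 1808:Thu 1809:Fri✓ 1810:Sat✓ 1811:Sun 1812:Tue 1813:Wed 1814:Thu 1815:Fri✓ 1816:Sun 1817:Mon 1818:Tue 1819:Wed 1820:Fri✓ 1821:Sat✓ 1822:Sun 1823:Mon 1824:Wed 1825:Thu 1826:Fri✓ 1827:Sat✓ 1828:Mon 1829:Tue 1830:Wed 1831:Thu
Years with five Saturdays: 1809, 1810, 1815, 1820, 1821, 1826, 1827 → 7.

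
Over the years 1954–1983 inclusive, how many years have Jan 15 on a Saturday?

Track Jan 15's weekday year by year (advancing +1, or +2 across a Feb 29):
  1954: Fri  1955: Sat (+1) ✓  1956: Sun (+1)  1957: Tue (+2)  1958: Wed (+1)
  1959: Thu (+1)  1960: Fri (+1)  1961: Sun (+2)  1962: Mon (+1)  1963: Tue (+1)
  1964: Wed (+1)  1965: Fri (+2)  1966: Sat (+1) ✓  1967: Sun (+1)  1968: Mon (+1)
  1969: Wed (+2)  1970: Thu (+1)  1971: Fri (+1)  1972: Sat (+1) ✓  1973: Mon (+2)
  1974: Tue (+1)  1975: Wed (+1)  1976: Thu (+1)  1977: Sat (+2) ✓  1978: Sun (+1)
  1979: Mon (+1)  1980: Tue (+1)  1981: Thu (+2)  1982: Fri (+1)  1983: Sat (+1) ✓
Saturday years: 1955, 1966, 1972, 1977, 1983 — 5 in total.

5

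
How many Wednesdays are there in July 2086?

July 2086 has 31 days and begins on Monday.
The first Wednesday is July 3.
Wednesdays fall on 3, 10, 17, 24, 31 — that's 5.

5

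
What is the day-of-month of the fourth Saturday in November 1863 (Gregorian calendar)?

November 1, 1863 is a Sunday, so the first Saturday is the 7th.
The fourth Saturday is 7 + 21 = 28.

28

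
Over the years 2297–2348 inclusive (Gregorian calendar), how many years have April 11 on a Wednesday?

Track April 11's weekday year by year (advancing +1, or +2 across a Feb 29):
  2297: Sun  2298: Mon (+1)  2299: Tue (+1)  2300: Wed (+1) ✓  2301: Thu (+1)
  2302: Fri (+1)  2303: Sat (+1)  2304: Mon (+2)  2305: Tue (+1)  2306: Wed (+1) ✓
  2307: Thu (+1)  2308: Sat (+2)  2309: Sun (+1)  2310: Mon (+1)  … (24 more years) …
  2335: Thu (+1)  2336: Sat (+2)  2337: Sun (+1)  2338: Mon (+1)  2339: Tue (+1)
  2340: Thu (+2)  2341: Fri (+1)  2342: Sat (+1)  2343: Sun (+1)  2344: Tue (+2)
  2345: Wed (+1) ✓  2346: Thu (+1)  2347: Fri (+1)  2348: Sun (+2)
Wednesday years: 2300, 2306, 2317, 2323, 2328, 2334, 2345 — 7 in total.

7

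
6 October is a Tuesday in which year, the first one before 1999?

From one year to the next, a fixed date's weekday advances by 1, or by 2 when a Feb 29 lies between the two dates.
1999: October 6 is Wednesday.
1998: Tuesday (−1)
6 October falls on a Tuesday in 1998.

1998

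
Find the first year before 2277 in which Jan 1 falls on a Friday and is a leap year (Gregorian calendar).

Jan 1 advances by 2 weekdays after a leap year and by 1 after a common year.
2277: Jan 1 is Monday.
2276: Saturday (leap)
2275: Friday
2274: Thursday
2273: Wednesday
2272: Monday (leap)
2271: Sunday
2270: Saturday
2269: Friday
2268: Wednesday (leap)
2267: Tuesday
2266: Monday
2265: Sunday
2264: Friday (leap)
2264 begins on a Friday and is a leap year.

2264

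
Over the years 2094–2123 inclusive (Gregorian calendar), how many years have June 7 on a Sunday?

5

Track June 7's weekday year by year (advancing +1, or +2 across a Feb 29):
  2094: Mon  2095: Tue (+1)  2096: Thu (+2)  2097: Fri (+1)  2098: Sat (+1)
  2099: Sun (+1) ✓  2100: Mon (+1)  2101: Tue (+1)  2102: Wed (+1)  2103: Thu (+1)
  2104: Sat (+2)  2105: Sun (+1) ✓  2106: Mon (+1)  2107: Tue (+1)  2108: Thu (+2)
  2109: Fri (+1)  2110: Sat (+1)  2111: Sun (+1) ✓  2112: Tue (+2)  2113: Wed (+1)
  2114: Thu (+1)  2115: Fri (+1)  2116: Sun (+2) ✓  2117: Mon (+1)  2118: Tue (+1)
  2119: Wed (+1)  2120: Fri (+2)  2121: Sat (+1)  2122: Sun (+1) ✓  2123: Mon (+1)
Sunday years: 2099, 2105, 2111, 2116, 2122 — 5 in total.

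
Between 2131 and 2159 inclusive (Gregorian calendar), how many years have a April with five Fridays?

8

April has 30 days; it has five Fridays when Friday falls among the first (month-length − 28) days — i.e. when April 1 is one of Friday/Thursday.
April 1 by year: 2131:Sun 2132:Tue 2133:Wed 2134:Thu✓ 2135:Fri✓ 2136:Sun 2137:Mon 2138:Tue 2139:Wed 2140:Fri✓ 2141:Sat 2142:Sun 2143:Mon 2144:Wed 2145:Thu✓ 2146:Fri✓ 2147:Sat 2148:Mon 2149:Tue 2150:Wed 2151:Thu✓ 2152:Sat 2153:Sun 2154:Mon 2155:Tue 2156:Thu✓ 2157:Fri✓ 2158:Sat 2159:Sun
Years with five Fridays: 2134, 2135, 2140, 2145, 2146, 2151, 2156, 2157 → 8.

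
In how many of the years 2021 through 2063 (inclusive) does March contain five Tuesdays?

March has 31 days; it has five Tuesdays when Tuesday falls among the first (month-length − 28) days — i.e. when March 1 is one of Tuesday/Monday/Sunday.
March 1 by year: 2021:Mon✓ 2022:Tue✓ 2023:Wed 2024:Fri 2025:Sat 2026:Sun✓ 2027:Mon✓ 2028:Wed 2029:Thu 2030:Fri 2031:Sat 2032:Mon✓ 2033:Tue✓ 2034:Wed 2035:Thu …(13 more)… 2049:Mon✓ 2050:Tue✓ 2051:Wed 2052:Fri 2053:Sat 2054:Sun✓ 2055:Mon✓ 2056:Wed 2057:Thu 2058:Fri 2059:Sat 2060:Mon✓ 2061:Tue✓ 2062:Wed 2063:Thu
Years with five Tuesdays: 2021, 2022, 2026, 2027, 2032, 2033, 2037, 2038, 2039, 2043, 2044, 2048, 2049, 2050, 2054, 2055, 2060, 2061 → 18.

18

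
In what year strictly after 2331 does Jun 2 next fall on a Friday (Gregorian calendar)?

2333

From one year to the next, a fixed date's weekday advances by 1, or by 2 when a Feb 29 lies between the two dates.
2331: June 2 is Tuesday.
2332: Thursday (+2)
2333: Friday (+1)
Jun 2 falls on a Friday in 2333.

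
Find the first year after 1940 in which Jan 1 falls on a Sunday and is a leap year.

1956

Jan 1 advances by 2 weekdays after a leap year and by 1 after a common year.
1940: Jan 1 is Monday (leap).
1941: Wednesday
1942: Thursday
1943: Friday
1944: Saturday (leap)
1945: Monday
1946: Tuesday
1947: Wednesday
1948: Thursday (leap)
1949: Saturday
1950: Sunday
1951: Monday
1952: Tuesday (leap)
1953: Thursday
1954: Friday
1955: Saturday
1956: Sunday (leap)
1956 begins on a Sunday and is a leap year.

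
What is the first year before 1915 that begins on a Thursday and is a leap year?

1880

Jan 1 advances by 2 weekdays after a leap year and by 1 after a common year.
1915: Jan 1 is Friday.
1914: Thursday
1913: Wednesday
1912: Monday (leap)
1911: Sunday
1910: Saturday
1909: Friday
1908: Wednesday (leap)
1907: Tuesday
1906: Monday
1905: Sunday
1904: Friday (leap)
1903: Thursday
1902: Wednesday
1901: Tuesday
1900: Monday
1899: Sunday
1898: Saturday
1897: Friday
1896: Wednesday (leap)
1895: Tuesday
1894: Monday
1893: Sunday
1892: Friday (leap)
1891: Thursday
1890: Wednesday
1889: Tuesday
1888: Sunday (leap)
1887: Saturday
1886: Friday
1885: Thursday
1884: Tuesday (leap)
1883: Monday
1882: Sunday
1881: Saturday
1880: Thursday (leap)
1880 begins on a Thursday and is a leap year.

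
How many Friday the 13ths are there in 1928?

3

Check the 13th of each month of 1928: Jan 13: Fri, Feb 13: Mon, Mar 13: Tue, Apr 13: Fri, May 13: Sun, Jun 13: Wed, Jul 13: Fri, Aug 13: Mon, Sep 13: Thu, Oct 13: Sat, Nov 13: Tue, Dec 13: Thu.
Friday occurs in January, April, July — 3 months.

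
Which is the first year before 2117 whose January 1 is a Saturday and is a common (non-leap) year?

2107

Jan 1 advances by 2 weekdays after a leap year and by 1 after a common year.
2117: Jan 1 is Friday.
2116: Wednesday (leap)
2115: Tuesday
2114: Monday
2113: Sunday
2112: Friday (leap)
2111: Thursday
2110: Wednesday
2109: Tuesday
2108: Sunday (leap)
2107: Saturday
2107 begins on a Saturday and is a common year.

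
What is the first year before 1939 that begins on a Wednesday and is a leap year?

1936

Jan 1 advances by 2 weekdays after a leap year and by 1 after a common year.
1939: Jan 1 is Sunday.
1938: Saturday
1937: Friday
1936: Wednesday (leap)
1936 begins on a Wednesday and is a leap year.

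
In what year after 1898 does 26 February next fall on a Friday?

1904

From one year to the next, a fixed date's weekday advances by 1, or by 2 when a Feb 29 lies between the two dates.
1898: February 26 is Saturday.
1899: Sunday (+1)
1900: Monday (+1)
1901: Tuesday (+1)
1902: Wednesday (+1)
1903: Thursday (+1)
1904: Friday (+1)
26 February falls on a Friday in 1904.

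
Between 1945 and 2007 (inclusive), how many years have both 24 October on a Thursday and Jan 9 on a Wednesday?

Check each year's weekday for 24 October and Jan 9:
  1945: Wed/Tue  1946: Thu/Wed ✓  1947: Fri/Thu  1948: Sun/Fri  1949: Mon/Sun  1950: Tue/Mon  1951: Wed/Tue  1952: Fri/Wed  1953: Sat/Fri  1954: Sun/Sat  1955: Mon/Sun  1956: Wed/Mon  1957: Thu/Wed ✓  1958: Fri/Thu  …(35 more)…  1994: Mon/Sun  1995: Tue/Mon  1996: Thu/Tue  1997: Fri/Thu  1998: Sat/Fri  1999: Sun/Sat  2000: Tue/Sun  2001: Wed/Tue  2002: Thu/Wed ✓  2003: Fri/Thu  2004: Sun/Fri  2005: Mon/Sun  2006: Tue/Mon  2007: Wed/Tue
Both conditions hold in: 1946, 1957, 1963, 1974, 1985, 1991, 2002 — 7.

7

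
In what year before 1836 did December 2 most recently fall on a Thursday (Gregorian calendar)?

1830

From one year to the next, a fixed date's weekday advances by 1, or by 2 when a Feb 29 lies between the two dates.
1836: December 2 is Friday.
1835: Wednesday (−2)
1834: Tuesday (−1)
1833: Monday (−1)
1832: Sunday (−1)
1831: Friday (−2)
1830: Thursday (−1)
December 2 falls on a Thursday in 1830.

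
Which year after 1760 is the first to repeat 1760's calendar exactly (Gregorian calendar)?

1788

Two years share a calendar iff Jan 1 falls on the same weekday and both are leap or both are common. 1760: Jan 1 is Tuesday, leap year.
1761: Jan 1 Thursday, common
1762: Jan 1 Friday, common
1763: Jan 1 Saturday, common
1764: Jan 1 Sunday, leap
1765: Jan 1 Tuesday, common
1766: Jan 1 Wednesday, common
1767: Jan 1 Thursday, common
1768: Jan 1 Friday, leap
1769: Jan 1 Sunday, common
1770: Jan 1 Monday, common
1771: Jan 1 Tuesday, common
1772: Jan 1 Wednesday, leap
1773: Jan 1 Friday, common
1774: Jan 1 Saturday, common
1775: Jan 1 Sunday, common
1776: Jan 1 Monday, leap
1777: Jan 1 Wednesday, common
1778: Jan 1 Thursday, common
1779: Jan 1 Friday, common
1780: Jan 1 Saturday, leap
1781: Jan 1 Monday, common
1782: Jan 1 Tuesday, common
1783: Jan 1 Wednesday, common
1784: Jan 1 Thursday, leap
1785: Jan 1 Saturday, common
1786: Jan 1 Sunday, common
1787: Jan 1 Monday, common
1788: Jan 1 Tuesday, leap
1788 matches on both conditions.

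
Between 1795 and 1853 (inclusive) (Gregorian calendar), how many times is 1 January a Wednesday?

9

Track 1 January's weekday year by year (advancing +1, or +2 across a Feb 29):
  1795: Thu  1796: Fri (+1)  1797: Sun (+2)  1798: Mon (+1)  1799: Tue (+1)
  1800: Wed (+1) ✓  1801: Thu (+1)  1802: Fri (+1)  1803: Sat (+1)  1804: Sun (+1)
  1805: Tue (+2)  1806: Wed (+1) ✓  1807: Thu (+1)  1808: Fri (+1)  … (31 more years) …
  1840: Wed (+1) ✓  1841: Fri (+2)  1842: Sat (+1)  1843: Sun (+1)  1844: Mon (+1)
  1845: Wed (+2) ✓  1846: Thu (+1)  1847: Fri (+1)  1848: Sat (+1)  1849: Mon (+2)
  1850: Tue (+1)  1851: Wed (+1) ✓  1852: Thu (+1)  1853: Sat (+2)
Wednesday years: 1800, 1806, 1812, 1817, 1823, 1834, 1840, 1845, 1851 — 9 in total.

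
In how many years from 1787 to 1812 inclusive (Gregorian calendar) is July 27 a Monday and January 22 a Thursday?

Check each year's weekday for July 27 and January 22:
  1787: Fri/Mon  1788: Sun/Tue  1789: Mon/Thu ✓  1790: Tue/Fri  1791: Wed/Sat  1792: Fri/Sun  1793: Sat/Tue  1794: Sun/Wed  1795: Mon/Thu ✓  1796: Wed/Fri  1797: Thu/Sun  1798: Fri/Mon  1799: Sat/Tue  1800: Sun/Wed  1801: Mon/Thu ✓  1802: Tue/Fri  1803: Wed/Sat  1804: Fri/Sun  1805: Sat/Tue  1806: Sun/Wed  1807: Mon/Thu ✓  1808: Wed/Fri  1809: Thu/Sun  1810: Fri/Mon  1811: Sat/Tue  1812: Mon/Wed
Both conditions hold in: 1789, 1795, 1801, 1807 — 4.

4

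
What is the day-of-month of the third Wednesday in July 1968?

July 1, 1968 is a Monday, so the first Wednesday is the 3rd.
The third Wednesday is 3 + 14 = 17.

17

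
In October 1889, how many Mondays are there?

4

October 1889 has 31 days and begins on Tuesday.
The first Monday is October 7.
Mondays fall on 7, 14, 21, 28 — that's 4.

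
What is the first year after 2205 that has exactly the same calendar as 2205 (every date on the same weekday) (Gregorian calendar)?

2211

Two years share a calendar iff Jan 1 falls on the same weekday and both are leap or both are common. 2205: Jan 1 is Tuesday, common year.
2206: Jan 1 Wednesday, common
2207: Jan 1 Thursday, common
2208: Jan 1 Friday, leap
2209: Jan 1 Sunday, common
2210: Jan 1 Monday, common
2211: Jan 1 Tuesday, common
2211 matches on both conditions.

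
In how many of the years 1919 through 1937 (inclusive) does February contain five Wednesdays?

1

February has 28 days (29 in leap years); it has five Wednesdays when Wednesday falls among the first (month-length − 28) days — i.e. when February 1 is Wednesday in a leap year (never in a common year).
February 1 by year: 1919:Sat 1920:Sun 1921:Tue 1922:Wed 1923:Thu 1924:Fri 1925:Sun 1926:Mon 1927:Tue 1928:Wed✓ 1929:Fri 1930:Sat 1931:Sun 1932:Mon 1933:Wed 1934:Thu 1935:Fri 1936:Sat 1937:Mon
Years with five Wednesdays: 1928 → 1.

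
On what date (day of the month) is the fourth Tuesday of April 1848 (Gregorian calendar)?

25

April 1, 1848 is a Saturday, so the first Tuesday is the 4th.
The fourth Tuesday is 4 + 21 = 25.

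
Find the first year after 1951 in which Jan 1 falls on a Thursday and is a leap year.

1976

Jan 1 advances by 2 weekdays after a leap year and by 1 after a common year.
1951: Jan 1 is Monday.
1952: Tuesday (leap)
1953: Thursday
1954: Friday
1955: Saturday
1956: Sunday (leap)
1957: Tuesday
1958: Wednesday
1959: Thursday
1960: Friday (leap)
1961: Sunday
1962: Monday
1963: Tuesday
1964: Wednesday (leap)
1965: Friday
1966: Saturday
1967: Sunday
1968: Monday (leap)
1969: Wednesday
1970: Thursday
1971: Friday
1972: Saturday (leap)
1973: Monday
1974: Tuesday
1975: Wednesday
1976: Thursday (leap)
1976 begins on a Thursday and is a leap year.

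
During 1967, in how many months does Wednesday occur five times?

4

A month of length L has five Wednesdays iff its first Wednesday is on day ≤ L−28 (so day 1–3 in a 31-day month, 1–2 in a 30-day month, day 1 in a leap February).
Checking each month of 1967: Jan starts Sun (31d); Feb starts Wed (28d); Mar starts Wed (31d) ✓; Apr starts Sat (30d); May starts Mon (31d) ✓; Jun starts Thu (30d); Jul starts Sat (31d); Aug starts Tue (31d) ✓; Sep starts Fri (30d); Oct starts Sun (31d); Nov starts Wed (30d) ✓; Dec starts Fri (31d).
Five-Wednesday months: March, May, August, November → 4.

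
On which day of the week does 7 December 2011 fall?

Wednesday

January 1, 2011 is a Saturday.
December 7 is day 341 of the year, i.e. 340 days after Jan 1.
340 mod 7 = 4, so advance 4 weekdays from Saturday: Wednesday.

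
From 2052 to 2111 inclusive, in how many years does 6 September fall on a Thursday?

9

Track 6 September's weekday year by year (advancing +1, or +2 across a Feb 29):
  2052: Fri  2053: Sat (+1)  2054: Sun (+1)  2055: Mon (+1)  2056: Wed (+2)
  2057: Thu (+1) ✓  2058: Fri (+1)  2059: Sat (+1)  2060: Mon (+2)  2061: Tue (+1)
  2062: Wed (+1)  2063: Thu (+1) ✓  2064: Sat (+2)  2065: Sun (+1)  … (32 more years) …
  2098: Sat (+1)  2099: Sun (+1)  2100: Mon (+1)  2101: Tue (+1)  2102: Wed (+1)
  2103: Thu (+1) ✓  2104: Sat (+2)  2105: Sun (+1)  2106: Mon (+1)  2107: Tue (+1)
  2108: Thu (+2) ✓  2109: Fri (+1)  2110: Sat (+1)  2111: Sun (+1)
Thursday years: 2057, 2063, 2068, 2074, 2085, 2091, 2096, 2103, 2108 — 9 in total.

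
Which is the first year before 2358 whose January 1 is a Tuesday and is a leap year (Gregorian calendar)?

2352

Jan 1 advances by 2 weekdays after a leap year and by 1 after a common year.
2358: Jan 1 is Wednesday.
2357: Tuesday
2356: Sunday (leap)
2355: Saturday
2354: Friday
2353: Thursday
2352: Tuesday (leap)
2352 begins on a Tuesday and is a leap year.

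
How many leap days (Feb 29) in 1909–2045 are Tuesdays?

Leap years in 1909–2045: 34 of them.
Feb 29 weekday advances by 5 (mod 7) from one leap year to the next four years later (or differs when a century non-leap intervenes).
Leap-day weekdays: 1912:Thu 1916:Tue✓ 1920:Sun 1924:Fri 1928:Wed 1932:Mon 1936:Sat 1940:Thu 1944:Tue✓ 1948:Sun 1952:Fri 1956:Wed 1960:Mon …(8 more)… 1996:Thu 2000:Tue✓ 2004:Sun 2008:Fri 2012:Wed 2016:Mon 2020:Sat 2024:Thu 2028:Tue✓ 2032:Sun 2036:Fri 2040:Wed 2044:Mon
Tuesday: 1916, 1944, 1972, 2000, 2028 → 5.

5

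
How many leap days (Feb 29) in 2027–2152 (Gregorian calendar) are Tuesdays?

Leap years in 2027–2152: 31 of them.
Feb 29 weekday advances by 5 (mod 7) from one leap year to the next four years later (or differs when a century non-leap intervenes).
Leap-day weekdays: 2028:Tue✓ 2032:Sun 2036:Fri 2040:Wed 2044:Mon 2048:Sat 2052:Thu 2056:Tue✓ 2060:Sun 2064:Fri 2068:Wed 2072:Mon 2076:Sat …(5 more)… 2104:Fri 2108:Wed 2112:Mon 2116:Sat 2120:Thu 2124:Tue✓ 2128:Sun 2132:Fri 2136:Wed 2140:Mon 2144:Sat 2148:Thu 2152:Tue✓
Tuesday: 2028, 2056, 2084, 2124, 2152 → 5.

5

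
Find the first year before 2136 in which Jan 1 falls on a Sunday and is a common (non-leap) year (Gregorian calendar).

Jan 1 advances by 2 weekdays after a leap year and by 1 after a common year.
2136: Jan 1 is Sunday (leap).
2135: Saturday
2134: Friday
2133: Thursday
2132: Tuesday (leap)
2131: Monday
2130: Sunday
2130 begins on a Sunday and is a common year.

2130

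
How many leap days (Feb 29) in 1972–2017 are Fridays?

2

Leap years in 1972–2017: 12 of them.
Feb 29 weekday advances by 5 (mod 7) from one leap year to the next four years later (or differs when a century non-leap intervenes).
Leap-day weekdays: 1972:Tue 1976:Sun 1980:Fri✓ 1984:Wed 1988:Mon 1992:Sat 1996:Thu 2000:Tue 2004:Sun 2008:Fri✓ 2012:Wed 2016:Mon
Friday: 1980, 2008 → 2.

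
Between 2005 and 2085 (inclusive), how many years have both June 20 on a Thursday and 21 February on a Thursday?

Check each year's weekday for June 20 and 21 February:
  2005: Mon/Mon  2006: Tue/Tue  2007: Wed/Wed  2008: Fri/Thu  2009: Sat/Sat  2010: Sun/Sun  2011: Mon/Mon  2012: Wed/Tue  2013: Thu/Thu ✓  2014: Fri/Fri  2015: Sat/Sat  2016: Mon/Sun  2017: Tue/Tue  2018: Wed/Wed  …(53 more)…  2072: Mon/Sun  2073: Tue/Tue  2074: Wed/Wed  2075: Thu/Thu ✓  2076: Sat/Fri  2077: Sun/Sun  2078: Mon/Mon  2079: Tue/Tue  2080: Thu/Wed  2081: Fri/Fri  2082: Sat/Sat  2083: Sun/Sun  2084: Tue/Mon  2085: Wed/Wed
Both conditions hold in: 2013, 2019, 2030, 2041, 2047, 2058, 2069, 2075 — 8.

8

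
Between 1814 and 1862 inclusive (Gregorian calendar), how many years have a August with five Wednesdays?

21

August has 31 days; it has five Wednesdays when Wednesday falls among the first (month-length − 28) days — i.e. when August 1 is one of Wednesday/Tuesday/Monday.
August 1 by year: 1814:Mon✓ 1815:Tue✓ 1816:Thu 1817:Fri 1818:Sat 1819:Sun 1820:Tue✓ 1821:Wed✓ 1822:Thu 1823:Fri 1824:Sun 1825:Mon✓ 1826:Tue✓ 1827:Wed✓ 1828:Fri …(19 more)… 1848:Tue✓ 1849:Wed✓ 1850:Thu 1851:Fri 1852:Sun 1853:Mon✓ 1854:Tue✓ 1855:Wed✓ 1856:Fri 1857:Sat 1858:Sun 1859:Mon✓ 1860:Wed✓ 1861:Thu 1862:Fri
Years with five Wednesdays: 1814, 1815, 1820, 1821, 1825, 1826, 1827, 1831, 1832, 1836, 1837, 1838, 1842, 1843, 1848, 1849, 1853, 1854, 1855, 1859, 1860 → 21.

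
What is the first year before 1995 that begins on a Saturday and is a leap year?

Jan 1 advances by 2 weekdays after a leap year and by 1 after a common year.
1995: Jan 1 is Sunday.
1994: Saturday
1993: Friday
1992: Wednesday (leap)
1991: Tuesday
1990: Monday
1989: Sunday
1988: Friday (leap)
1987: Thursday
1986: Wednesday
1985: Tuesday
1984: Sunday (leap)
1983: Saturday
1982: Friday
1981: Thursday
1980: Tuesday (leap)
1979: Monday
1978: Sunday
1977: Saturday
1976: Thursday (leap)
1975: Wednesday
1974: Tuesday
1973: Monday
1972: Saturday (leap)
1972 begins on a Saturday and is a leap year.

1972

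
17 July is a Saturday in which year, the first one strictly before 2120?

From one year to the next, a fixed date's weekday advances by 1, or by 2 when a Feb 29 lies between the two dates.
2120: July 17 is Wednesday.
2119: Monday (−2)
2118: Sunday (−1)
2117: Saturday (−1)
17 July falls on a Saturday in 2117.

2117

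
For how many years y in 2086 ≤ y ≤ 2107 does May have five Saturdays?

May has 31 days; it has five Saturdays when Saturday falls among the first (month-length − 28) days — i.e. when May 1 is one of Saturday/Friday/Thursday.
May 1 by year: 2086:Wed 2087:Thu✓ 2088:Sat✓ 2089:Sun 2090:Mon 2091:Tue 2092:Thu✓ 2093:Fri✓ 2094:Sat✓ 2095:Sun 2096:Tue 2097:Wed 2098:Thu✓ 2099:Fri✓ 2100:Sat✓ 2101:Sun 2102:Mon 2103:Tue 2104:Thu✓ 2105:Fri✓ 2106:Sat✓ 2107:Sun
Years with five Saturdays: 2087, 2088, 2092, 2093, 2094, 2098, 2099, 2100, 2104, 2105, 2106 → 11.

11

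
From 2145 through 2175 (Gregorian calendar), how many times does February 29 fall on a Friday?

Leap years in 2145–2175: 7 of them.
Feb 29 weekday advances by 5 (mod 7) from one leap year to the next four years later (or differs when a century non-leap intervenes).
Leap-day weekdays: 2148:Thu 2152:Tue 2156:Sun 2160:Fri✓ 2164:Wed 2168:Mon 2172:Sat
Friday: 2160 → 1.

1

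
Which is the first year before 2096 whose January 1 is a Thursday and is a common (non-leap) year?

2093

Jan 1 advances by 2 weekdays after a leap year and by 1 after a common year.
2096: Jan 1 is Sunday (leap).
2095: Saturday
2094: Friday
2093: Thursday
2093 begins on a Thursday and is a common year.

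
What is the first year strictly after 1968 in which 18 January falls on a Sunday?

From one year to the next, a fixed date's weekday advances by 1, or by 2 when a Feb 29 lies between the two dates.
1968: January 18 is Thursday.
1969: Saturday (+2)
1970: Sunday (+1)
18 January falls on a Sunday in 1970.

1970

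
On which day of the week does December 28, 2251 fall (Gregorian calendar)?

Sunday

January 1, 2251 is a Wednesday.
December 28 is day 362 of the year, i.e. 361 days after Jan 1.
361 mod 7 = 4, so advance 4 weekdays from Wednesday: Sunday.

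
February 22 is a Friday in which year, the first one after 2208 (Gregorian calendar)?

From one year to the next, a fixed date's weekday advances by 1, or by 2 when a Feb 29 lies between the two dates.
2208: February 22 is Monday.
2209: Wednesday (+2)
2210: Thursday (+1)
2211: Friday (+1)
February 22 falls on a Friday in 2211.

2211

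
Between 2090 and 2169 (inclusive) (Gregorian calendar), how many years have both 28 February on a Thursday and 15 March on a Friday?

8

Check each year's weekday for 28 February and 15 March:
  2090: Tue/Wed  2091: Wed/Thu  2092: Thu/Sat  2093: Sat/Sun  2094: Sun/Mon  2095: Mon/Tue  2096: Tue/Thu  2097: Thu/Fri ✓  2098: Fri/Sat  2099: Sat/Sun  2100: Sun/Mon  2101: Mon/Tue  2102: Tue/Wed  2103: Wed/Thu  …(52 more)…  2156: Sat/Mon  2157: Mon/Tue  2158: Tue/Wed  2159: Wed/Thu  2160: Thu/Sat  2161: Sat/Sun  2162: Sun/Mon  2163: Mon/Tue  2164: Tue/Thu  2165: Thu/Fri ✓  2166: Fri/Sat  2167: Sat/Sun  2168: Sun/Tue  2169: Tue/Wed
Both conditions hold in: 2097, 2109, 2115, 2126, 2137, 2143, 2154, 2165 — 8.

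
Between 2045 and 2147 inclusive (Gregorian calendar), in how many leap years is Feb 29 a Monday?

3

Leap years in 2045–2147: 24 of them.
Feb 29 weekday advances by 5 (mod 7) from one leap year to the next four years later (or differs when a century non-leap intervenes).
Leap-day weekdays: 2048:Sat 2052:Thu 2056:Tue 2060:Sun 2064:Fri 2068:Wed 2072:Mon✓ 2076:Sat 2080:Thu 2084:Tue 2088:Sun 2092:Fri 2096:Wed 2104:Fri 2108:Wed 2112:Mon✓ 2116:Sat 2120:Thu 2124:Tue 2128:Sun 2132:Fri 2136:Wed 2140:Mon✓ 2144:Sat
Monday: 2072, 2112, 2140 → 3.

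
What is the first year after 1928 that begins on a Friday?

Jan 1 advances by 2 weekdays after a leap year and by 1 after a common year.
1928: Jan 1 is Sunday (leap).
1929: Tuesday
1930: Wednesday
1931: Thursday
1932: Friday (leap)
1932 begins on a Friday

1932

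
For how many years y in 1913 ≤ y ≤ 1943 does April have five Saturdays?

April has 30 days; it has five Saturdays when Saturday falls among the first (month-length − 28) days — i.e. when April 1 is one of Saturday/Friday.
April 1 by year: 1913:Tue 1914:Wed 1915:Thu 1916:Sat✓ 1917:Sun 1918:Mon 1919:Tue 1920:Thu 1921:Fri✓ 1922:Sat✓ 1923:Sun 1924:Tue 1925:Wed 1926:Thu 1927:Fri✓ 1928:Sun 1929:Mon 1930:Tue 1931:Wed 1932:Fri✓ 1933:Sat✓ 1934:Sun 1935:Mon 1936:Wed 1937:Thu 1938:Fri✓ 1939:Sat✓ 1940:Mon 1941:Tue 1942:Wed 1943:Thu
Years with five Saturdays: 1916, 1921, 1922, 1927, 1932, 1933, 1938, 1939 → 8.

8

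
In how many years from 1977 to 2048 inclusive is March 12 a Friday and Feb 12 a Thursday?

Check each year's weekday for March 12 and Feb 12:
  1977: Sat/Sat  1978: Sun/Sun  1979: Mon/Mon  1980: Wed/Tue  1981: Thu/Thu  1982: Fri/Fri  1983: Sat/Sat  1984: Mon/Sun  1985: Tue/Tue  1986: Wed/Wed  1987: Thu/Thu  1988: Sat/Fri  1989: Sun/Sun  1990: Mon/Mon  …(44 more)…  2035: Mon/Mon  2036: Wed/Tue  2037: Thu/Thu  2038: Fri/Fri  2039: Sat/Sat  2040: Mon/Sun  2041: Tue/Tue  2042: Wed/Wed  2043: Thu/Thu  2044: Sat/Fri  2045: Sun/Sun  2046: Mon/Mon  2047: Tue/Tue  2048: Thu/Wed
Both conditions hold in: 2004, 2032 — 2.

2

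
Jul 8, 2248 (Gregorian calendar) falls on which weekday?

January 1, 2248 is a Saturday.
July 8 is day 190 of the year, i.e. 189 days after Jan 1.
189 mod 7 = 0, so advance 0 weekdays from Saturday: Saturday.

Saturday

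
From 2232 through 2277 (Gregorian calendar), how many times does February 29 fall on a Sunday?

Leap years in 2232–2277: 12 of them.
Feb 29 weekday advances by 5 (mod 7) from one leap year to the next four years later (or differs when a century non-leap intervenes).
Leap-day weekdays: 2232:Wed 2236:Mon 2240:Sat 2244:Thu 2248:Tue 2252:Sun✓ 2256:Fri 2260:Wed 2264:Mon 2268:Sat 2272:Thu 2276:Tue
Sunday: 2252 → 1.

1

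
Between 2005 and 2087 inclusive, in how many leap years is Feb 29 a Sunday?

2

Leap years in 2005–2087: 20 of them.
Feb 29 weekday advances by 5 (mod 7) from one leap year to the next four years later (or differs when a century non-leap intervenes).
Leap-day weekdays: 2008:Fri 2012:Wed 2016:Mon 2020:Sat 2024:Thu 2028:Tue 2032:Sun✓ 2036:Fri 2040:Wed 2044:Mon 2048:Sat 2052:Thu 2056:Tue 2060:Sun✓ 2064:Fri 2068:Wed 2072:Mon 2076:Sat 2080:Thu 2084:Tue
Sunday: 2032, 2060 → 2.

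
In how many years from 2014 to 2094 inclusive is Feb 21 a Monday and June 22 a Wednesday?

8

Check each year's weekday for Feb 21 and June 22:
  2014: Fri/Sun  2015: Sat/Mon  2016: Sun/Wed  2017: Tue/Thu  2018: Wed/Fri  2019: Thu/Sat  2020: Fri/Mon  2021: Sun/Tue  2022: Mon/Wed ✓  2023: Tue/Thu  2024: Wed/Sat  2025: Fri/Sun  2026: Sat/Mon  2027: Sun/Tue  …(53 more)…  2081: Fri/Sun  2082: Sat/Mon  2083: Sun/Tue  2084: Mon/Thu  2085: Wed/Fri  2086: Thu/Sat  2087: Fri/Sun  2088: Sat/Tue  2089: Mon/Wed ✓  2090: Tue/Thu  2091: Wed/Fri  2092: Thu/Sun  2093: Sat/Mon  2094: Sun/Tue
Both conditions hold in: 2022, 2033, 2039, 2050, 2061, 2067, 2078, 2089 — 8.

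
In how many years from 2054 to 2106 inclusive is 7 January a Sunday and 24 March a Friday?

Check each year's weekday for 7 January and 24 March:
  2054: Wed/Tue  2055: Thu/Wed  2056: Fri/Fri  2057: Sun/Sat  2058: Mon/Sun  2059: Tue/Mon  2060: Wed/Wed  2061: Fri/Thu  2062: Sat/Fri  2063: Sun/Sat  2064: Mon/Mon  2065: Wed/Tue  2066: Thu/Wed  2067: Fri/Thu  …(25 more)…  2093: Wed/Tue  2094: Thu/Wed  2095: Fri/Thu  2096: Sat/Sat  2097: Mon/Sun  2098: Tue/Mon  2099: Wed/Tue  2100: Thu/Wed  2101: Fri/Thu  2102: Sat/Fri  2103: Sun/Sat  2104: Mon/Mon  2105: Wed/Tue  2106: Thu/Wed
Both conditions hold in: no year — 0.

0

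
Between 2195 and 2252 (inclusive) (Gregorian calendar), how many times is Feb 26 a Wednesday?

Track Feb 26's weekday year by year (advancing +1, or +2 across a Feb 29):
  2195: Thu  2196: Fri (+1)  2197: Sun (+2)  2198: Mon (+1)  2199: Tue (+1)
  2200: Wed (+1) ✓  2201: Thu (+1)  2202: Fri (+1)  2203: Sat (+1)  2204: Sun (+1)
  2205: Tue (+2)  2206: Wed (+1) ✓  2207: Thu (+1)  2208: Fri (+1)  … (30 more years) …
  2239: Tue (+1)  2240: Wed (+1) ✓  2241: Fri (+2)  2242: Sat (+1)  2243: Sun (+1)
  2244: Mon (+1)  2245: Wed (+2) ✓  2246: Thu (+1)  2247: Fri (+1)  2248: Sat (+1)
  2249: Mon (+2)  2250: Tue (+1)  2251: Wed (+1) ✓  2252: Thu (+1)
Wednesday years: 2200, 2206, 2212, 2217, 2223, 2234, 2240, 2245, 2251 — 9 in total.

9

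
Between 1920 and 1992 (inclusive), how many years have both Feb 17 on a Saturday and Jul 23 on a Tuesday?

2

Check each year's weekday for Feb 17 and Jul 23:
  1920: Tue/Fri  1921: Thu/Sat  1922: Fri/Sun  1923: Sat/Mon  1924: Sun/Wed  1925: Tue/Thu  1926: Wed/Fri  1927: Thu/Sat  1928: Fri/Mon  1929: Sun/Tue  1930: Mon/Wed  1931: Tue/Thu  1932: Wed/Sat  1933: Fri/Sun  …(45 more)…  1979: Sat/Mon  1980: Sun/Wed  1981: Tue/Thu  1982: Wed/Fri  1983: Thu/Sat  1984: Fri/Mon  1985: Sun/Tue  1986: Mon/Wed  1987: Tue/Thu  1988: Wed/Sat  1989: Fri/Sun  1990: Sat/Mon  1991: Sun/Tue  1992: Mon/Thu
Both conditions hold in: 1940, 1968 — 2.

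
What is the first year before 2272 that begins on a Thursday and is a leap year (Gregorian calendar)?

Jan 1 advances by 2 weekdays after a leap year and by 1 after a common year.
2272: Jan 1 is Monday (leap).
2271: Sunday
2270: Saturday
2269: Friday
2268: Wednesday (leap)
2267: Tuesday
2266: Monday
2265: Sunday
2264: Friday (leap)
2263: Thursday
2262: Wednesday
2261: Tuesday
2260: Sunday (leap)
2259: Saturday
2258: Friday
2257: Thursday
2256: Tuesday (leap)
2255: Monday
2254: Sunday
2253: Saturday
2252: Thursday (leap)
2252 begins on a Thursday and is a leap year.

2252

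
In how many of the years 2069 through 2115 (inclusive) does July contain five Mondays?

20

July has 31 days; it has five Mondays when Monday falls among the first (month-length − 28) days — i.e. when July 1 is one of Monday/Sunday/Saturday.
July 1 by year: 2069:Mon✓ 2070:Tue 2071:Wed 2072:Fri 2073:Sat✓ 2074:Sun✓ 2075:Mon✓ 2076:Wed 2077:Thu 2078:Fri 2079:Sat✓ 2080:Mon✓ 2081:Tue 2082:Wed 2083:Thu …(17 more)… 2101:Fri 2102:Sat✓ 2103:Sun✓ 2104:Tue 2105:Wed 2106:Thu 2107:Fri 2108:Sun✓ 2109:Mon✓ 2110:Tue 2111:Wed 2112:Fri 2113:Sat✓ 2114:Sun✓ 2115:Mon✓
Years with five Mondays: 2069, 2073, 2074, 2075, 2079, 2080, 2084, 2085, 2086, 2090, 2091, 2096, 2097, 2102, 2103, 2108, 2109, 2113, 2114, 2115 → 20.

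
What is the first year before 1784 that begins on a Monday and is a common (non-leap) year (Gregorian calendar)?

1781

Jan 1 advances by 2 weekdays after a leap year and by 1 after a common year.
1784: Jan 1 is Thursday (leap).
1783: Wednesday
1782: Tuesday
1781: Monday
1781 begins on a Monday and is a common year.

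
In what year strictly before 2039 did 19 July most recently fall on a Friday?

From one year to the next, a fixed date's weekday advances by 1, or by 2 when a Feb 29 lies between the two dates.
2039: July 19 is Tuesday.
2038: Monday (−1)
2037: Sunday (−1)
2036: Saturday (−1)
2035: Thursday (−2)
2034: Wednesday (−1)
2033: Tuesday (−1)
2032: Monday (−1)
2031: Saturday (−2)
2030: Friday (−1)
19 July falls on a Friday in 2030.

2030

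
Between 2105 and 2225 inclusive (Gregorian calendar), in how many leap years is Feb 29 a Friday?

Leap years in 2105–2225: 29 of them.
Feb 29 weekday advances by 5 (mod 7) from one leap year to the next four years later (or differs when a century non-leap intervenes).
Leap-day weekdays: 2108:Wed 2112:Mon 2116:Sat 2120:Thu 2124:Tue 2128:Sun 2132:Fri✓ 2136:Wed 2140:Mon 2144:Sat 2148:Thu 2152:Tue 2156:Sun …(3 more)… 2172:Sat 2176:Thu 2180:Tue 2184:Sun 2188:Fri✓ 2192:Wed 2196:Mon 2204:Wed 2208:Mon 2212:Sat 2216:Thu 2220:Tue 2224:Sun
Friday: 2132, 2160, 2188 → 3.

3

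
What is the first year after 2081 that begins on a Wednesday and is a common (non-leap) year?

2087

Jan 1 advances by 2 weekdays after a leap year and by 1 after a common year.
2081: Jan 1 is Wednesday.
2082: Thursday
2083: Friday
2084: Saturday (leap)
2085: Monday
2086: Tuesday
2087: Wednesday
2087 begins on a Wednesday and is a common year.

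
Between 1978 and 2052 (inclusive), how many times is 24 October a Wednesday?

Track 24 October's weekday year by year (advancing +1, or +2 across a Feb 29):
  1978: Tue  1979: Wed (+1) ✓  1980: Fri (+2)  1981: Sat (+1)  1982: Sun (+1)
  1983: Mon (+1)  1984: Wed (+2) ✓  1985: Thu (+1)  1986: Fri (+1)  1987: Sat (+1)
  1988: Mon (+2)  1989: Tue (+1)  1990: Wed (+1) ✓  1991: Thu (+1)  … (47 more years) …
  2039: Mon (+1)  2040: Wed (+2) ✓  2041: Thu (+1)  2042: Fri (+1)  2043: Sat (+1)
  2044: Mon (+2)  2045: Tue (+1)  2046: Wed (+1) ✓  2047: Thu (+1)  2048: Sat (+2)
  2049: Sun (+1)  2050: Mon (+1)  2051: Tue (+1)  2052: Thu (+2)
Wednesday years: 1979, 1984, 1990, 2001, 2007, 2012, 2018, 2029, 2035, 2040, 2046 — 11 in total.

11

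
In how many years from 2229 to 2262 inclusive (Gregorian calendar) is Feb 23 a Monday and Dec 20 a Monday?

1

Check each year's weekday for Feb 23 and Dec 20:
  2229: Mon/Sun  2230: Tue/Mon  2231: Wed/Tue  2232: Thu/Thu  2233: Sat/Fri  2234: Sun/Sat  2235: Mon/Sun  2236: Tue/Tue  2237: Thu/Wed  2238: Fri/Thu  2239: Sat/Fri  2240: Sun/Sun  2241: Tue/Mon  2242: Wed/Tue  …(6 more)…  2249: Fri/Thu  2250: Sat/Fri  2251: Sun/Sat  2252: Mon/Mon ✓  2253: Wed/Tue  2254: Thu/Wed  2255: Fri/Thu  2256: Sat/Sat  2257: Mon/Sun  2258: Tue/Mon  2259: Wed/Tue  2260: Thu/Thu  2261: Sat/Fri  2262: Sun/Sat
Both conditions hold in: 2252 — 1.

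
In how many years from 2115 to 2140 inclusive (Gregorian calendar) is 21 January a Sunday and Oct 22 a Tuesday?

Check each year's weekday for 21 January and Oct 22:
  2115: Mon/Tue  2116: Tue/Thu  2117: Thu/Fri  2118: Fri/Sat  2119: Sat/Sun  2120: Sun/Tue ✓  2121: Tue/Wed  2122: Wed/Thu  2123: Thu/Fri  2124: Fri/Sun  2125: Sun/Mon  2126: Mon/Tue  2127: Tue/Wed  2128: Wed/Fri  2129: Fri/Sat  2130: Sat/Sun  2131: Sun/Mon  2132: Mon/Wed  2133: Wed/Thu  2134: Thu/Fri  2135: Fri/Sat  2136: Sat/Mon  2137: Mon/Tue  2138: Tue/Wed  2139: Wed/Thu  2140: Thu/Sat
Both conditions hold in: 2120 — 1.

1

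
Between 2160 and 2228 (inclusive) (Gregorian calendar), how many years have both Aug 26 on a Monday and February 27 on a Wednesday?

Check each year's weekday for Aug 26 and February 27:
  2160: Tue/Wed  2161: Wed/Fri  2162: Thu/Sat  2163: Fri/Sun  2164: Sun/Mon  2165: Mon/Wed ✓  2166: Tue/Thu  2167: Wed/Fri  2168: Fri/Sat  2169: Sat/Mon  2170: Sun/Tue  2171: Mon/Wed ✓  2172: Wed/Thu  2173: Thu/Sat  …(41 more)…  2215: Sat/Mon  2216: Mon/Tue  2217: Tue/Thu  2218: Wed/Fri  2219: Thu/Sat  2220: Sat/Sun  2221: Sun/Tue  2222: Mon/Wed ✓  2223: Tue/Thu  2224: Thu/Fri  2225: Fri/Sun  2226: Sat/Mon  2227: Sun/Tue  2228: Tue/Wed
Both conditions hold in: 2165, 2171, 2182, 2193, 2199, 2205, 2211, 2222 — 8.

8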